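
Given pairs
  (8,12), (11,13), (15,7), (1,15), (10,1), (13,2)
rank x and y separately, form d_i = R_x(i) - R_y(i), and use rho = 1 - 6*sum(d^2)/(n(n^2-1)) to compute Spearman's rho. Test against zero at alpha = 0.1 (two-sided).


Step 1: Rank x and y separately (midranks; no ties here).
rank(x): 8->2, 11->4, 15->6, 1->1, 10->3, 13->5
rank(y): 12->4, 13->5, 7->3, 15->6, 1->1, 2->2
Step 2: d_i = R_x(i) - R_y(i); compute d_i^2.
  (2-4)^2=4, (4-5)^2=1, (6-3)^2=9, (1-6)^2=25, (3-1)^2=4, (5-2)^2=9
sum(d^2) = 52.
Step 3: rho = 1 - 6*52 / (6*(6^2 - 1)) = 1 - 312/210 = -0.485714.
Step 4: Under H0, t = rho * sqrt((n-2)/(1-rho^2)) = -1.1113 ~ t(4).
Step 5: Two-sided p-value from the t-distribution with 4 df = 0.328723.
Step 6: alpha = 0.1. fail to reject H0.

rho = -0.4857, p = 0.328723, fail to reject H0 at alpha = 0.1.


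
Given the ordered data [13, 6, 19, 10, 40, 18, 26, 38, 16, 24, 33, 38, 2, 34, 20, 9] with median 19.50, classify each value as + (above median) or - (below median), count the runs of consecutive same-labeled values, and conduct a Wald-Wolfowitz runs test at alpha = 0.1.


Step 1: Compute median = 19.50; label A = above, B = below.
Labels in order: BBBBABAABAAABAAB  (n_A = 8, n_B = 8)
Step 2: Count runs R = 9.
Step 3: Under H0 (random ordering), E[R] = 2*n_A*n_B/(n_A+n_B) + 1 = 2*8*8/16 + 1 = 9.0000.
        Var[R] = 2*n_A*n_B*(2*n_A*n_B - n_A - n_B) / ((n_A+n_B)^2 * (n_A+n_B-1)) = 14336/3840 = 3.7333.
        SD[R] = 1.9322.
Step 4: R = E[R], so z = 0 with no continuity correction.
Step 5: Two-sided p-value via normal approximation = 2*(1 - Phi(|z|)) = 1.000000.
Step 6: alpha = 0.1. fail to reject H0.

R = 9, z = 0.0000, p = 1.000000, fail to reject H0.


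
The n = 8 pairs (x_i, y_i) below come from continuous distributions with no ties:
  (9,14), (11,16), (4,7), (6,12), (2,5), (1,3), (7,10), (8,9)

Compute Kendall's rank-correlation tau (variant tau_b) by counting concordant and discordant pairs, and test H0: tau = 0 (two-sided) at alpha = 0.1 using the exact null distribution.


Step 1: Enumerate the 28 unordered pairs (i,j) with i<j and classify each by sign(x_j-x_i) * sign(y_j-y_i).
  (1,2):dx=+2,dy=+2->C; (1,3):dx=-5,dy=-7->C; (1,4):dx=-3,dy=-2->C; (1,5):dx=-7,dy=-9->C
  (1,6):dx=-8,dy=-11->C; (1,7):dx=-2,dy=-4->C; (1,8):dx=-1,dy=-5->C; (2,3):dx=-7,dy=-9->C
  (2,4):dx=-5,dy=-4->C; (2,5):dx=-9,dy=-11->C; (2,6):dx=-10,dy=-13->C; (2,7):dx=-4,dy=-6->C
  (2,8):dx=-3,dy=-7->C; (3,4):dx=+2,dy=+5->C; (3,5):dx=-2,dy=-2->C; (3,6):dx=-3,dy=-4->C
  (3,7):dx=+3,dy=+3->C; (3,8):dx=+4,dy=+2->C; (4,5):dx=-4,dy=-7->C; (4,6):dx=-5,dy=-9->C
  (4,7):dx=+1,dy=-2->D; (4,8):dx=+2,dy=-3->D; (5,6):dx=-1,dy=-2->C; (5,7):dx=+5,dy=+5->C
  (5,8):dx=+6,dy=+4->C; (6,7):dx=+6,dy=+7->C; (6,8):dx=+7,dy=+6->C; (7,8):dx=+1,dy=-1->D
Step 2: C = 25, D = 3, total pairs = 28.
Step 3: tau = (C - D)/(n(n-1)/2) = (25 - 3)/28 = 0.785714.
Step 4: Exact two-sided p-value (enumerate n! = 40320 permutations of y under H0): p = 0.005506.
Step 5: alpha = 0.1. reject H0.

tau_b = 0.7857 (C=25, D=3), p = 0.005506, reject H0.


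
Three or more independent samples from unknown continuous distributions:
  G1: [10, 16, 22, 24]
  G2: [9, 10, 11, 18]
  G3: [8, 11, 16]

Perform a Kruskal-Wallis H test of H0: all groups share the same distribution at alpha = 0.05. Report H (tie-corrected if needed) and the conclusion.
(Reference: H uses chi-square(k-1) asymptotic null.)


Step 1: Combine all N = 11 observations and assign midranks.
sorted (value, group, rank): (8,G3,1), (9,G2,2), (10,G1,3.5), (10,G2,3.5), (11,G2,5.5), (11,G3,5.5), (16,G1,7.5), (16,G3,7.5), (18,G2,9), (22,G1,10), (24,G1,11)
Step 2: Sum ranks within each group.
R_1 = 32 (n_1 = 4)
R_2 = 20 (n_2 = 4)
R_3 = 14 (n_3 = 3)
Step 3: H = 12/(N(N+1)) * sum(R_i^2/n_i) - 3(N+1)
     = 12/(11*12) * (32^2/4 + 20^2/4 + 14^2/3) - 3*12
     = 0.090909 * 421.333 - 36
     = 2.303030.
Step 4: Ties present; correction factor C = 1 - 18/(11^3 - 11) = 0.986364. Corrected H = 2.303030 / 0.986364 = 2.334869.
Step 5: Under H0, H ~ chi^2(2); p-value = 0.311164.
Step 6: alpha = 0.05. fail to reject H0.

H = 2.3349, df = 2, p = 0.311164, fail to reject H0.


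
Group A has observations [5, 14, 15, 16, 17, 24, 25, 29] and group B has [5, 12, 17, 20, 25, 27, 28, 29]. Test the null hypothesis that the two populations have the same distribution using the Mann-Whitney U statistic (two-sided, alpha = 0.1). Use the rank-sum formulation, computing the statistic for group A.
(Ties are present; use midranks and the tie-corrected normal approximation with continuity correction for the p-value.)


Step 1: Combine and sort all 16 observations; assign midranks.
sorted (value, group): (5,X), (5,Y), (12,Y), (14,X), (15,X), (16,X), (17,X), (17,Y), (20,Y), (24,X), (25,X), (25,Y), (27,Y), (28,Y), (29,X), (29,Y)
ranks: 5->1.5, 5->1.5, 12->3, 14->4, 15->5, 16->6, 17->7.5, 17->7.5, 20->9, 24->10, 25->11.5, 25->11.5, 27->13, 28->14, 29->15.5, 29->15.5
Step 2: Rank sum for X: R1 = 1.5 + 4 + 5 + 6 + 7.5 + 10 + 11.5 + 15.5 = 61.
Step 3: U_X = R1 - n1(n1+1)/2 = 61 - 8*9/2 = 61 - 36 = 25.
       U_Y = n1*n2 - U_X = 64 - 25 = 39.
Step 4: Ties are present, so use the tie-corrected normal approximation (with continuity correction) for the p-value.
Step 5: p-value = 0.493563; compare to alpha = 0.1. fail to reject H0.

U_X = 25, p = 0.493563, fail to reject H0 at alpha = 0.1.


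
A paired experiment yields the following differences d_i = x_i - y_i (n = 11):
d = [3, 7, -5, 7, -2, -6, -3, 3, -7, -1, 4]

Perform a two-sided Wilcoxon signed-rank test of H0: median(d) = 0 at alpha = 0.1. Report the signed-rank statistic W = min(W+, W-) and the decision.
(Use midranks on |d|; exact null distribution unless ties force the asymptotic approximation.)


Step 1: Drop any zero differences (none here) and take |d_i|.
|d| = [3, 7, 5, 7, 2, 6, 3, 3, 7, 1, 4]
Step 2: Midrank |d_i| (ties get averaged ranks).
ranks: |3|->4, |7|->10, |5|->7, |7|->10, |2|->2, |6|->8, |3|->4, |3|->4, |7|->10, |1|->1, |4|->6
Step 3: Attach original signs; sum ranks with positive sign and with negative sign.
W+ = 4 + 10 + 10 + 4 + 6 = 34
W- = 7 + 2 + 8 + 4 + 10 + 1 = 32
(Check: W+ + W- = 66 should equal n(n+1)/2 = 66.)
Step 4: Test statistic W = min(W+, W-) = 32.
Step 5: Ties in |d|, so use the tie-corrected normal approximation.
        E[W] = n(n+1)/4 = 11*12/4 = 33.
        Tie groups: |d|=3 (t=3), |d|=7 (t=3); sum(t^3 - t) = 48.
        Var[W] = n(n+1)(2n+1)/24 - sum(t^3-t)/48 = 3036/24 - 48/48 = 125.5.
        z = (W - E[W]) / sqrt(Var[W]) = (32 - 33) / 11.2027 = -0.0893.
        Two-sided p = 2*Phi(z) = 0.928872.
Step 6: alpha = 0.1. fail to reject H0.

W+ = 34, W- = 32, W = min = 32, p = 0.928872, fail to reject H0.


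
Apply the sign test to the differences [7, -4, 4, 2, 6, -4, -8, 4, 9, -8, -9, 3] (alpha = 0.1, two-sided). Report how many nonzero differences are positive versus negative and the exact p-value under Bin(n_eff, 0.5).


Step 1: Discard zero differences. Original n = 12; n_eff = number of nonzero differences = 12.
Nonzero differences (with sign): +7, -4, +4, +2, +6, -4, -8, +4, +9, -8, -9, +3
Step 2: Count signs: positive = 7, negative = 5.
Step 3: Under H0: P(positive) = 0.5, so the number of positives S ~ Bin(12, 0.5).
Step 4: Two-sided exact p-value = sum of Bin(12,0.5) probabilities at or below the observed probability = 0.774414.
Step 5: alpha = 0.1. fail to reject H0.

n_eff = 12, pos = 7, neg = 5, p = 0.774414, fail to reject H0.


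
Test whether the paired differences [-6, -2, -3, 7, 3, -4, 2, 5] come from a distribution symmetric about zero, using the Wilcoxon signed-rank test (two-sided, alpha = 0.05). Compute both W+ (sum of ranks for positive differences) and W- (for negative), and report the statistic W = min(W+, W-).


Step 1: Drop any zero differences (none here) and take |d_i|.
|d| = [6, 2, 3, 7, 3, 4, 2, 5]
Step 2: Midrank |d_i| (ties get averaged ranks).
ranks: |6|->7, |2|->1.5, |3|->3.5, |7|->8, |3|->3.5, |4|->5, |2|->1.5, |5|->6
Step 3: Attach original signs; sum ranks with positive sign and with negative sign.
W+ = 8 + 3.5 + 1.5 + 6 = 19
W- = 7 + 1.5 + 3.5 + 5 = 17
(Check: W+ + W- = 36 should equal n(n+1)/2 = 36.)
Step 4: Test statistic W = min(W+, W-) = 17.
Step 5: Ties in |d|, so use the tie-corrected normal approximation.
        E[W] = n(n+1)/4 = 8*9/4 = 18.
        Tie groups: |d|=2 (t=2), |d|=3 (t=2); sum(t^3 - t) = 12.
        Var[W] = n(n+1)(2n+1)/24 - sum(t^3-t)/48 = 1224/24 - 12/48 = 50.75.
        z = (W - E[W]) / sqrt(Var[W]) = (17 - 18) / 7.1239 = -0.1404.
        Two-sided p = 2*Phi(z) = 0.888366.
Step 6: alpha = 0.05. fail to reject H0.

W+ = 19, W- = 17, W = min = 17, p = 0.888366, fail to reject H0.


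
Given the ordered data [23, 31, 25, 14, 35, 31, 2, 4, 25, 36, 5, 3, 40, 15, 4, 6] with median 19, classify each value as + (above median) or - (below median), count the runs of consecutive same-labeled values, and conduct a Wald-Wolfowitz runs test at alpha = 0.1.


Step 1: Compute median = 19; label A = above, B = below.
Labels in order: AAABAABBAABBABBB  (n_A = 8, n_B = 8)
Step 2: Count runs R = 8.
Step 3: Under H0 (random ordering), E[R] = 2*n_A*n_B/(n_A+n_B) + 1 = 2*8*8/16 + 1 = 9.0000.
        Var[R] = 2*n_A*n_B*(2*n_A*n_B - n_A - n_B) / ((n_A+n_B)^2 * (n_A+n_B-1)) = 14336/3840 = 3.7333.
        SD[R] = 1.9322.
Step 4: Continuity-corrected z = (R + 0.5 - E[R]) / SD[R] = (8 + 0.5 - 9.0000) / 1.9322 = -0.2588.
Step 5: Two-sided p-value via normal approximation = 2*(1 - Phi(|z|)) = 0.795809.
Step 6: alpha = 0.1. fail to reject H0.

R = 8, z = -0.2588, p = 0.795809, fail to reject H0.


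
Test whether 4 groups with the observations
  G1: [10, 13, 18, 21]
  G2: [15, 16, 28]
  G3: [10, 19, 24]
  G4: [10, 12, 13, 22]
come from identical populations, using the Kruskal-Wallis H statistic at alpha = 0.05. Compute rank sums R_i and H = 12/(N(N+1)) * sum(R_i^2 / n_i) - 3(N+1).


Step 1: Combine all N = 14 observations and assign midranks.
sorted (value, group, rank): (10,G1,2), (10,G3,2), (10,G4,2), (12,G4,4), (13,G1,5.5), (13,G4,5.5), (15,G2,7), (16,G2,8), (18,G1,9), (19,G3,10), (21,G1,11), (22,G4,12), (24,G3,13), (28,G2,14)
Step 2: Sum ranks within each group.
R_1 = 27.5 (n_1 = 4)
R_2 = 29 (n_2 = 3)
R_3 = 25 (n_3 = 3)
R_4 = 23.5 (n_4 = 4)
Step 3: H = 12/(N(N+1)) * sum(R_i^2/n_i) - 3(N+1)
     = 12/(14*15) * (27.5^2/4 + 29^2/3 + 25^2/3 + 23.5^2/4) - 3*15
     = 0.057143 * 815.792 - 45
     = 1.616667.
Step 4: Ties present; correction factor C = 1 - 30/(14^3 - 14) = 0.989011. Corrected H = 1.616667 / 0.989011 = 1.634630.
Step 5: Under H0, H ~ chi^2(3); p-value = 0.651564.
Step 6: alpha = 0.05. fail to reject H0.

H = 1.6346, df = 3, p = 0.651564, fail to reject H0.


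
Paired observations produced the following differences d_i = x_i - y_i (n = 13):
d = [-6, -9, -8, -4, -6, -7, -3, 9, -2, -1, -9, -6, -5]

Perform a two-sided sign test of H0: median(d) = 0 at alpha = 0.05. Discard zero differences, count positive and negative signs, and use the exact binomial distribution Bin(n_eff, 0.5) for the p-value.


Step 1: Discard zero differences. Original n = 13; n_eff = number of nonzero differences = 13.
Nonzero differences (with sign): -6, -9, -8, -4, -6, -7, -3, +9, -2, -1, -9, -6, -5
Step 2: Count signs: positive = 1, negative = 12.
Step 3: Under H0: P(positive) = 0.5, so the number of positives S ~ Bin(13, 0.5).
Step 4: Two-sided exact p-value = sum of Bin(13,0.5) probabilities at or below the observed probability = 0.003418.
Step 5: alpha = 0.05. reject H0.

n_eff = 13, pos = 1, neg = 12, p = 0.003418, reject H0.


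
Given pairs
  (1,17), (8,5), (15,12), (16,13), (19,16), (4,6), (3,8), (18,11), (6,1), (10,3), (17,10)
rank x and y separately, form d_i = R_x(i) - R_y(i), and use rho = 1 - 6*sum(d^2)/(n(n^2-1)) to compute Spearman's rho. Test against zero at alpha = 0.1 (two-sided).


Step 1: Rank x and y separately (midranks; no ties here).
rank(x): 1->1, 8->5, 15->7, 16->8, 19->11, 4->3, 3->2, 18->10, 6->4, 10->6, 17->9
rank(y): 17->11, 5->3, 12->8, 13->9, 16->10, 6->4, 8->5, 11->7, 1->1, 3->2, 10->6
Step 2: d_i = R_x(i) - R_y(i); compute d_i^2.
  (1-11)^2=100, (5-3)^2=4, (7-8)^2=1, (8-9)^2=1, (11-10)^2=1, (3-4)^2=1, (2-5)^2=9, (10-7)^2=9, (4-1)^2=9, (6-2)^2=16, (9-6)^2=9
sum(d^2) = 160.
Step 3: rho = 1 - 6*160 / (11*(11^2 - 1)) = 1 - 960/1320 = 0.272727.
Step 4: Under H0, t = rho * sqrt((n-2)/(1-rho^2)) = 0.8504 ~ t(9).
Step 5: Two-sided p-value from the t-distribution with 9 df = 0.417141.
Step 6: alpha = 0.1. fail to reject H0.

rho = 0.2727, p = 0.417141, fail to reject H0 at alpha = 0.1.


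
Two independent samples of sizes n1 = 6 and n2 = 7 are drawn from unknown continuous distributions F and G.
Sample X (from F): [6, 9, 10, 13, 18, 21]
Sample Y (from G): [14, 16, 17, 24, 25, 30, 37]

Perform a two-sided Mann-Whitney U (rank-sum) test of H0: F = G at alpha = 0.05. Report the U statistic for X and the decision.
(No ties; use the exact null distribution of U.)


Step 1: Combine and sort all 13 observations; assign midranks.
sorted (value, group): (6,X), (9,X), (10,X), (13,X), (14,Y), (16,Y), (17,Y), (18,X), (21,X), (24,Y), (25,Y), (30,Y), (37,Y)
ranks: 6->1, 9->2, 10->3, 13->4, 14->5, 16->6, 17->7, 18->8, 21->9, 24->10, 25->11, 30->12, 37->13
Step 2: Rank sum for X: R1 = 1 + 2 + 3 + 4 + 8 + 9 = 27.
Step 3: U_X = R1 - n1(n1+1)/2 = 27 - 6*7/2 = 27 - 21 = 6.
       U_Y = n1*n2 - U_X = 42 - 6 = 36.
Step 4: No ties, so the exact null distribution of U (based on enumerating the C(13,6) = 1716 equally likely rank assignments) gives the two-sided p-value.
Step 5: p-value = 0.034965; compare to alpha = 0.05. reject H0.

U_X = 6, p = 0.034965, reject H0 at alpha = 0.05.


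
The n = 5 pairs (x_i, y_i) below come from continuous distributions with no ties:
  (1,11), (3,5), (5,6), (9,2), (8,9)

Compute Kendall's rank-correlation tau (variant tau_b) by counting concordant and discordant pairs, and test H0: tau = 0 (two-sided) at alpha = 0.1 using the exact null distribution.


Step 1: Enumerate the 10 unordered pairs (i,j) with i<j and classify each by sign(x_j-x_i) * sign(y_j-y_i).
  (1,2):dx=+2,dy=-6->D; (1,3):dx=+4,dy=-5->D; (1,4):dx=+8,dy=-9->D; (1,5):dx=+7,dy=-2->D
  (2,3):dx=+2,dy=+1->C; (2,4):dx=+6,dy=-3->D; (2,5):dx=+5,dy=+4->C; (3,4):dx=+4,dy=-4->D
  (3,5):dx=+3,dy=+3->C; (4,5):dx=-1,dy=+7->D
Step 2: C = 3, D = 7, total pairs = 10.
Step 3: tau = (C - D)/(n(n-1)/2) = (3 - 7)/10 = -0.400000.
Step 4: Exact two-sided p-value (enumerate n! = 120 permutations of y under H0): p = 0.483333.
Step 5: alpha = 0.1. fail to reject H0.

tau_b = -0.4000 (C=3, D=7), p = 0.483333, fail to reject H0.


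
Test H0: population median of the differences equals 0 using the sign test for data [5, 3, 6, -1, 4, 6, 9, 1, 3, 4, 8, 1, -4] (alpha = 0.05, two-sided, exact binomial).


Step 1: Discard zero differences. Original n = 13; n_eff = number of nonzero differences = 13.
Nonzero differences (with sign): +5, +3, +6, -1, +4, +6, +9, +1, +3, +4, +8, +1, -4
Step 2: Count signs: positive = 11, negative = 2.
Step 3: Under H0: P(positive) = 0.5, so the number of positives S ~ Bin(13, 0.5).
Step 4: Two-sided exact p-value = sum of Bin(13,0.5) probabilities at or below the observed probability = 0.022461.
Step 5: alpha = 0.05. reject H0.

n_eff = 13, pos = 11, neg = 2, p = 0.022461, reject H0.


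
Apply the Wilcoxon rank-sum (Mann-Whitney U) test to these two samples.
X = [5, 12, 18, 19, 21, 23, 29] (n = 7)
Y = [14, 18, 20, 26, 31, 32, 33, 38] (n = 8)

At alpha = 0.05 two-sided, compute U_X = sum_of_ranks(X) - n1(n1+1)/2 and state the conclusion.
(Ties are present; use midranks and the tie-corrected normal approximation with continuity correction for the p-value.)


Step 1: Combine and sort all 15 observations; assign midranks.
sorted (value, group): (5,X), (12,X), (14,Y), (18,X), (18,Y), (19,X), (20,Y), (21,X), (23,X), (26,Y), (29,X), (31,Y), (32,Y), (33,Y), (38,Y)
ranks: 5->1, 12->2, 14->3, 18->4.5, 18->4.5, 19->6, 20->7, 21->8, 23->9, 26->10, 29->11, 31->12, 32->13, 33->14, 38->15
Step 2: Rank sum for X: R1 = 1 + 2 + 4.5 + 6 + 8 + 9 + 11 = 41.5.
Step 3: U_X = R1 - n1(n1+1)/2 = 41.5 - 7*8/2 = 41.5 - 28 = 13.5.
       U_Y = n1*n2 - U_X = 56 - 13.5 = 42.5.
Step 4: Ties are present, so use the tie-corrected normal approximation (with continuity correction) for the p-value.
Step 5: p-value = 0.104882; compare to alpha = 0.05. fail to reject H0.

U_X = 13.5, p = 0.104882, fail to reject H0 at alpha = 0.05.


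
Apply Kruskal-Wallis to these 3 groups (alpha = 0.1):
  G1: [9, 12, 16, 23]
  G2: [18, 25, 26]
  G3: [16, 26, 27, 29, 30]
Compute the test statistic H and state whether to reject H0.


Step 1: Combine all N = 12 observations and assign midranks.
sorted (value, group, rank): (9,G1,1), (12,G1,2), (16,G1,3.5), (16,G3,3.5), (18,G2,5), (23,G1,6), (25,G2,7), (26,G2,8.5), (26,G3,8.5), (27,G3,10), (29,G3,11), (30,G3,12)
Step 2: Sum ranks within each group.
R_1 = 12.5 (n_1 = 4)
R_2 = 20.5 (n_2 = 3)
R_3 = 45 (n_3 = 5)
Step 3: H = 12/(N(N+1)) * sum(R_i^2/n_i) - 3(N+1)
     = 12/(12*13) * (12.5^2/4 + 20.5^2/3 + 45^2/5) - 3*13
     = 0.076923 * 584.146 - 39
     = 5.934295.
Step 4: Ties present; correction factor C = 1 - 12/(12^3 - 12) = 0.993007. Corrected H = 5.934295 / 0.993007 = 5.976086.
Step 5: Under H0, H ~ chi^2(2); p-value = 0.050386.
Step 6: alpha = 0.1. reject H0.

H = 5.9761, df = 2, p = 0.050386, reject H0.


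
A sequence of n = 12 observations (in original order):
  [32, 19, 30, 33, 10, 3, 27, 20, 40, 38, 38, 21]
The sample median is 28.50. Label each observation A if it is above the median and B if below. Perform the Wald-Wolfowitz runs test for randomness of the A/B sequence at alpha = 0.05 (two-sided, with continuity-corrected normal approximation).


Step 1: Compute median = 28.50; label A = above, B = below.
Labels in order: ABAABBBBAAAB  (n_A = 6, n_B = 6)
Step 2: Count runs R = 6.
Step 3: Under H0 (random ordering), E[R] = 2*n_A*n_B/(n_A+n_B) + 1 = 2*6*6/12 + 1 = 7.0000.
        Var[R] = 2*n_A*n_B*(2*n_A*n_B - n_A - n_B) / ((n_A+n_B)^2 * (n_A+n_B-1)) = 4320/1584 = 2.7273.
        SD[R] = 1.6514.
Step 4: Continuity-corrected z = (R + 0.5 - E[R]) / SD[R] = (6 + 0.5 - 7.0000) / 1.6514 = -0.3028.
Step 5: Two-sided p-value via normal approximation = 2*(1 - Phi(|z|)) = 0.762069.
Step 6: alpha = 0.05. fail to reject H0.

R = 6, z = -0.3028, p = 0.762069, fail to reject H0.


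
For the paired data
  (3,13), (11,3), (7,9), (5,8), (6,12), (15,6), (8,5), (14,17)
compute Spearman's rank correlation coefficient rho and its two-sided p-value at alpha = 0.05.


Step 1: Rank x and y separately (midranks; no ties here).
rank(x): 3->1, 11->6, 7->4, 5->2, 6->3, 15->8, 8->5, 14->7
rank(y): 13->7, 3->1, 9->5, 8->4, 12->6, 6->3, 5->2, 17->8
Step 2: d_i = R_x(i) - R_y(i); compute d_i^2.
  (1-7)^2=36, (6-1)^2=25, (4-5)^2=1, (2-4)^2=4, (3-6)^2=9, (8-3)^2=25, (5-2)^2=9, (7-8)^2=1
sum(d^2) = 110.
Step 3: rho = 1 - 6*110 / (8*(8^2 - 1)) = 1 - 660/504 = -0.309524.
Step 4: Under H0, t = rho * sqrt((n-2)/(1-rho^2)) = -0.7973 ~ t(6).
Step 5: Two-sided p-value from the t-distribution with 6 df = 0.455645.
Step 6: alpha = 0.05. fail to reject H0.

rho = -0.3095, p = 0.455645, fail to reject H0 at alpha = 0.05.


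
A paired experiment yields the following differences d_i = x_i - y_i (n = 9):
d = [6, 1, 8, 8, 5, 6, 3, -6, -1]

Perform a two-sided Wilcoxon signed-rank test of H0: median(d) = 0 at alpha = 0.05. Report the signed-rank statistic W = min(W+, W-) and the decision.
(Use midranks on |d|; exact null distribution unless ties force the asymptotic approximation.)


Step 1: Drop any zero differences (none here) and take |d_i|.
|d| = [6, 1, 8, 8, 5, 6, 3, 6, 1]
Step 2: Midrank |d_i| (ties get averaged ranks).
ranks: |6|->6, |1|->1.5, |8|->8.5, |8|->8.5, |5|->4, |6|->6, |3|->3, |6|->6, |1|->1.5
Step 3: Attach original signs; sum ranks with positive sign and with negative sign.
W+ = 6 + 1.5 + 8.5 + 8.5 + 4 + 6 + 3 = 37.5
W- = 6 + 1.5 = 7.5
(Check: W+ + W- = 45 should equal n(n+1)/2 = 45.)
Step 4: Test statistic W = min(W+, W-) = 7.5.
Step 5: Ties in |d|, so use the tie-corrected normal approximation.
        E[W] = n(n+1)/4 = 9*10/4 = 22.5.
        Tie groups: |d|=1 (t=2), |d|=6 (t=3), |d|=8 (t=2); sum(t^3 - t) = 36.
        Var[W] = n(n+1)(2n+1)/24 - sum(t^3-t)/48 = 1710/24 - 36/48 = 70.5.
        z = (W - E[W]) / sqrt(Var[W]) = (7.5 - 22.5) / 8.3964 = -1.7865.
        Two-sided p = 2*Phi(z) = 0.074023.
Step 6: alpha = 0.05. fail to reject H0.

W+ = 37.5, W- = 7.5, W = min = 7.5, p = 0.074023, fail to reject H0.


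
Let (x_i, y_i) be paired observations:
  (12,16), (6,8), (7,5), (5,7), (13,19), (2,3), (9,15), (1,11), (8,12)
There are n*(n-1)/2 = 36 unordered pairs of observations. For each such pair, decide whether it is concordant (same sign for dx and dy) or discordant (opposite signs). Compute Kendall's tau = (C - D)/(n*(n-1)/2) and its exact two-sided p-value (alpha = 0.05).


Step 1: Enumerate the 36 unordered pairs (i,j) with i<j and classify each by sign(x_j-x_i) * sign(y_j-y_i).
  (1,2):dx=-6,dy=-8->C; (1,3):dx=-5,dy=-11->C; (1,4):dx=-7,dy=-9->C; (1,5):dx=+1,dy=+3->C
  (1,6):dx=-10,dy=-13->C; (1,7):dx=-3,dy=-1->C; (1,8):dx=-11,dy=-5->C; (1,9):dx=-4,dy=-4->C
  (2,3):dx=+1,dy=-3->D; (2,4):dx=-1,dy=-1->C; (2,5):dx=+7,dy=+11->C; (2,6):dx=-4,dy=-5->C
  (2,7):dx=+3,dy=+7->C; (2,8):dx=-5,dy=+3->D; (2,9):dx=+2,dy=+4->C; (3,4):dx=-2,dy=+2->D
  (3,5):dx=+6,dy=+14->C; (3,6):dx=-5,dy=-2->C; (3,7):dx=+2,dy=+10->C; (3,8):dx=-6,dy=+6->D
  (3,9):dx=+1,dy=+7->C; (4,5):dx=+8,dy=+12->C; (4,6):dx=-3,dy=-4->C; (4,7):dx=+4,dy=+8->C
  (4,8):dx=-4,dy=+4->D; (4,9):dx=+3,dy=+5->C; (5,6):dx=-11,dy=-16->C; (5,7):dx=-4,dy=-4->C
  (5,8):dx=-12,dy=-8->C; (5,9):dx=-5,dy=-7->C; (6,7):dx=+7,dy=+12->C; (6,8):dx=-1,dy=+8->D
  (6,9):dx=+6,dy=+9->C; (7,8):dx=-8,dy=-4->C; (7,9):dx=-1,dy=-3->C; (8,9):dx=+7,dy=+1->C
Step 2: C = 30, D = 6, total pairs = 36.
Step 3: tau = (C - D)/(n(n-1)/2) = (30 - 6)/36 = 0.666667.
Step 4: Exact two-sided p-value (enumerate n! = 362880 permutations of y under H0): p = 0.012665.
Step 5: alpha = 0.05. reject H0.

tau_b = 0.6667 (C=30, D=6), p = 0.012665, reject H0.


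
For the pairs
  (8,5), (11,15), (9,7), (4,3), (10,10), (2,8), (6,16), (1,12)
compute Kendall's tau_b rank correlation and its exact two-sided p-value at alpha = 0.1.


Step 1: Enumerate the 28 unordered pairs (i,j) with i<j and classify each by sign(x_j-x_i) * sign(y_j-y_i).
  (1,2):dx=+3,dy=+10->C; (1,3):dx=+1,dy=+2->C; (1,4):dx=-4,dy=-2->C; (1,5):dx=+2,dy=+5->C
  (1,6):dx=-6,dy=+3->D; (1,7):dx=-2,dy=+11->D; (1,8):dx=-7,dy=+7->D; (2,3):dx=-2,dy=-8->C
  (2,4):dx=-7,dy=-12->C; (2,5):dx=-1,dy=-5->C; (2,6):dx=-9,dy=-7->C; (2,7):dx=-5,dy=+1->D
  (2,8):dx=-10,dy=-3->C; (3,4):dx=-5,dy=-4->C; (3,5):dx=+1,dy=+3->C; (3,6):dx=-7,dy=+1->D
  (3,7):dx=-3,dy=+9->D; (3,8):dx=-8,dy=+5->D; (4,5):dx=+6,dy=+7->C; (4,6):dx=-2,dy=+5->D
  (4,7):dx=+2,dy=+13->C; (4,8):dx=-3,dy=+9->D; (5,6):dx=-8,dy=-2->C; (5,7):dx=-4,dy=+6->D
  (5,8):dx=-9,dy=+2->D; (6,7):dx=+4,dy=+8->C; (6,8):dx=-1,dy=+4->D; (7,8):dx=-5,dy=-4->C
Step 2: C = 16, D = 12, total pairs = 28.
Step 3: tau = (C - D)/(n(n-1)/2) = (16 - 12)/28 = 0.142857.
Step 4: Exact two-sided p-value (enumerate n! = 40320 permutations of y under H0): p = 0.719544.
Step 5: alpha = 0.1. fail to reject H0.

tau_b = 0.1429 (C=16, D=12), p = 0.719544, fail to reject H0.


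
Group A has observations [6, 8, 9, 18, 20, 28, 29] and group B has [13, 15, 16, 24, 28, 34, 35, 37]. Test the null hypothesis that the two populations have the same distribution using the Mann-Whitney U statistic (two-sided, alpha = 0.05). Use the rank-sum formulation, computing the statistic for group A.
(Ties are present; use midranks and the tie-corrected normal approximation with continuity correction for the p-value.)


Step 1: Combine and sort all 15 observations; assign midranks.
sorted (value, group): (6,X), (8,X), (9,X), (13,Y), (15,Y), (16,Y), (18,X), (20,X), (24,Y), (28,X), (28,Y), (29,X), (34,Y), (35,Y), (37,Y)
ranks: 6->1, 8->2, 9->3, 13->4, 15->5, 16->6, 18->7, 20->8, 24->9, 28->10.5, 28->10.5, 29->12, 34->13, 35->14, 37->15
Step 2: Rank sum for X: R1 = 1 + 2 + 3 + 7 + 8 + 10.5 + 12 = 43.5.
Step 3: U_X = R1 - n1(n1+1)/2 = 43.5 - 7*8/2 = 43.5 - 28 = 15.5.
       U_Y = n1*n2 - U_X = 56 - 15.5 = 40.5.
Step 4: Ties are present, so use the tie-corrected normal approximation (with continuity correction) for the p-value.
Step 5: p-value = 0.164537; compare to alpha = 0.05. fail to reject H0.

U_X = 15.5, p = 0.164537, fail to reject H0 at alpha = 0.05.


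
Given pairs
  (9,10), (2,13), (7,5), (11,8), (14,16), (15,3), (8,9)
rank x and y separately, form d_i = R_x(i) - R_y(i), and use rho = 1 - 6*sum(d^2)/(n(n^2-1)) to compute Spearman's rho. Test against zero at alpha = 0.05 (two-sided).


Step 1: Rank x and y separately (midranks; no ties here).
rank(x): 9->4, 2->1, 7->2, 11->5, 14->6, 15->7, 8->3
rank(y): 10->5, 13->6, 5->2, 8->3, 16->7, 3->1, 9->4
Step 2: d_i = R_x(i) - R_y(i); compute d_i^2.
  (4-5)^2=1, (1-6)^2=25, (2-2)^2=0, (5-3)^2=4, (6-7)^2=1, (7-1)^2=36, (3-4)^2=1
sum(d^2) = 68.
Step 3: rho = 1 - 6*68 / (7*(7^2 - 1)) = 1 - 408/336 = -0.214286.
Step 4: Under H0, t = rho * sqrt((n-2)/(1-rho^2)) = -0.4906 ~ t(5).
Step 5: Two-sided p-value from the t-distribution with 5 df = 0.644512.
Step 6: alpha = 0.05. fail to reject H0.

rho = -0.2143, p = 0.644512, fail to reject H0 at alpha = 0.05.


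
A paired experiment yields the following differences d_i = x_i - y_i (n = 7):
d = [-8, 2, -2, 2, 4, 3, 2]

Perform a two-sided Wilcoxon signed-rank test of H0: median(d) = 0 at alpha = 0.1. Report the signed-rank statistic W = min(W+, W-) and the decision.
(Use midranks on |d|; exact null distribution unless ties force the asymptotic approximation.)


Step 1: Drop any zero differences (none here) and take |d_i|.
|d| = [8, 2, 2, 2, 4, 3, 2]
Step 2: Midrank |d_i| (ties get averaged ranks).
ranks: |8|->7, |2|->2.5, |2|->2.5, |2|->2.5, |4|->6, |3|->5, |2|->2.5
Step 3: Attach original signs; sum ranks with positive sign and with negative sign.
W+ = 2.5 + 2.5 + 6 + 5 + 2.5 = 18.5
W- = 7 + 2.5 = 9.5
(Check: W+ + W- = 28 should equal n(n+1)/2 = 28.)
Step 4: Test statistic W = min(W+, W-) = 9.5.
Step 5: Ties in |d|, so use the tie-corrected normal approximation.
        E[W] = n(n+1)/4 = 7*8/4 = 14.
        Tie groups: |d|=2 (t=4); sum(t^3 - t) = 60.
        Var[W] = n(n+1)(2n+1)/24 - sum(t^3-t)/48 = 840/24 - 60/48 = 33.75.
        z = (W - E[W]) / sqrt(Var[W]) = (9.5 - 14) / 5.8095 = -0.7746.
        Two-sided p = 2*Phi(z) = 0.438578.
Step 6: alpha = 0.1. fail to reject H0.

W+ = 18.5, W- = 9.5, W = min = 9.5, p = 0.438578, fail to reject H0.


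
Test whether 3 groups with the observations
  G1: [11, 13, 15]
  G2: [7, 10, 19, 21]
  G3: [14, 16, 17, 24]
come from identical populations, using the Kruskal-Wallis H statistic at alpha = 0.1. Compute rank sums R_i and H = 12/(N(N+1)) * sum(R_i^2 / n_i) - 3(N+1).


Step 1: Combine all N = 11 observations and assign midranks.
sorted (value, group, rank): (7,G2,1), (10,G2,2), (11,G1,3), (13,G1,4), (14,G3,5), (15,G1,6), (16,G3,7), (17,G3,8), (19,G2,9), (21,G2,10), (24,G3,11)
Step 2: Sum ranks within each group.
R_1 = 13 (n_1 = 3)
R_2 = 22 (n_2 = 4)
R_3 = 31 (n_3 = 4)
Step 3: H = 12/(N(N+1)) * sum(R_i^2/n_i) - 3(N+1)
     = 12/(11*12) * (13^2/3 + 22^2/4 + 31^2/4) - 3*12
     = 0.090909 * 417.583 - 36
     = 1.962121.
Step 4: No ties, so H is used without correction.
Step 5: Under H0, H ~ chi^2(2); p-value = 0.374913.
Step 6: alpha = 0.1. fail to reject H0.

H = 1.9621, df = 2, p = 0.374913, fail to reject H0.


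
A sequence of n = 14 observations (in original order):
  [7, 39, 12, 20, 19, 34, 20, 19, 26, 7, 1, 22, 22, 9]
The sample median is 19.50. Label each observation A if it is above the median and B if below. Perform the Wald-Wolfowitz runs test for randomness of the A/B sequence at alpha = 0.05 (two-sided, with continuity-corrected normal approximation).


Step 1: Compute median = 19.50; label A = above, B = below.
Labels in order: BABABAABABBAAB  (n_A = 7, n_B = 7)
Step 2: Count runs R = 11.
Step 3: Under H0 (random ordering), E[R] = 2*n_A*n_B/(n_A+n_B) + 1 = 2*7*7/14 + 1 = 8.0000.
        Var[R] = 2*n_A*n_B*(2*n_A*n_B - n_A - n_B) / ((n_A+n_B)^2 * (n_A+n_B-1)) = 8232/2548 = 3.2308.
        SD[R] = 1.7974.
Step 4: Continuity-corrected z = (R - 0.5 - E[R]) / SD[R] = (11 - 0.5 - 8.0000) / 1.7974 = 1.3909.
Step 5: Two-sided p-value via normal approximation = 2*(1 - Phi(|z|)) = 0.164264.
Step 6: alpha = 0.05. fail to reject H0.

R = 11, z = 1.3909, p = 0.164264, fail to reject H0.


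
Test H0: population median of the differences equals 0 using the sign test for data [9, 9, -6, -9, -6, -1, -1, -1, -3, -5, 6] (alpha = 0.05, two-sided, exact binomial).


Step 1: Discard zero differences. Original n = 11; n_eff = number of nonzero differences = 11.
Nonzero differences (with sign): +9, +9, -6, -9, -6, -1, -1, -1, -3, -5, +6
Step 2: Count signs: positive = 3, negative = 8.
Step 3: Under H0: P(positive) = 0.5, so the number of positives S ~ Bin(11, 0.5).
Step 4: Two-sided exact p-value = sum of Bin(11,0.5) probabilities at or below the observed probability = 0.226562.
Step 5: alpha = 0.05. fail to reject H0.

n_eff = 11, pos = 3, neg = 8, p = 0.226562, fail to reject H0.


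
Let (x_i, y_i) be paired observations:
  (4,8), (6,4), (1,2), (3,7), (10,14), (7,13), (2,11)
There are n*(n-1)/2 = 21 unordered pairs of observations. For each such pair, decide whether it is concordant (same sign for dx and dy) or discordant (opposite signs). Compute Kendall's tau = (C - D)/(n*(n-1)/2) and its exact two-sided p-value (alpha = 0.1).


Step 1: Enumerate the 21 unordered pairs (i,j) with i<j and classify each by sign(x_j-x_i) * sign(y_j-y_i).
  (1,2):dx=+2,dy=-4->D; (1,3):dx=-3,dy=-6->C; (1,4):dx=-1,dy=-1->C; (1,5):dx=+6,dy=+6->C
  (1,6):dx=+3,dy=+5->C; (1,7):dx=-2,dy=+3->D; (2,3):dx=-5,dy=-2->C; (2,4):dx=-3,dy=+3->D
  (2,5):dx=+4,dy=+10->C; (2,6):dx=+1,dy=+9->C; (2,7):dx=-4,dy=+7->D; (3,4):dx=+2,dy=+5->C
  (3,5):dx=+9,dy=+12->C; (3,6):dx=+6,dy=+11->C; (3,7):dx=+1,dy=+9->C; (4,5):dx=+7,dy=+7->C
  (4,6):dx=+4,dy=+6->C; (4,7):dx=-1,dy=+4->D; (5,6):dx=-3,dy=-1->C; (5,7):dx=-8,dy=-3->C
  (6,7):dx=-5,dy=-2->C
Step 2: C = 16, D = 5, total pairs = 21.
Step 3: tau = (C - D)/(n(n-1)/2) = (16 - 5)/21 = 0.523810.
Step 4: Exact two-sided p-value (enumerate n! = 5040 permutations of y under H0): p = 0.136111.
Step 5: alpha = 0.1. fail to reject H0.

tau_b = 0.5238 (C=16, D=5), p = 0.136111, fail to reject H0.


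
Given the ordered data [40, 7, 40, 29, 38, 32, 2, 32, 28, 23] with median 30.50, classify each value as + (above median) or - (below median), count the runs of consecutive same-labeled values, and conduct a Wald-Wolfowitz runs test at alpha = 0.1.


Step 1: Compute median = 30.50; label A = above, B = below.
Labels in order: ABABAABABB  (n_A = 5, n_B = 5)
Step 2: Count runs R = 8.
Step 3: Under H0 (random ordering), E[R] = 2*n_A*n_B/(n_A+n_B) + 1 = 2*5*5/10 + 1 = 6.0000.
        Var[R] = 2*n_A*n_B*(2*n_A*n_B - n_A - n_B) / ((n_A+n_B)^2 * (n_A+n_B-1)) = 2000/900 = 2.2222.
        SD[R] = 1.4907.
Step 4: Continuity-corrected z = (R - 0.5 - E[R]) / SD[R] = (8 - 0.5 - 6.0000) / 1.4907 = 1.0062.
Step 5: Two-sided p-value via normal approximation = 2*(1 - Phi(|z|)) = 0.314305.
Step 6: alpha = 0.1. fail to reject H0.

R = 8, z = 1.0062, p = 0.314305, fail to reject H0.


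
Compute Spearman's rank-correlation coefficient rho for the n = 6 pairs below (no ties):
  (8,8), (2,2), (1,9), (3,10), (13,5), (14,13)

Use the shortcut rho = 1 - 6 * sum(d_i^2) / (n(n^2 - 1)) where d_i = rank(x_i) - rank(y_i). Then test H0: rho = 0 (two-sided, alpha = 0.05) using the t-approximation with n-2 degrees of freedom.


Step 1: Rank x and y separately (midranks; no ties here).
rank(x): 8->4, 2->2, 1->1, 3->3, 13->5, 14->6
rank(y): 8->3, 2->1, 9->4, 10->5, 5->2, 13->6
Step 2: d_i = R_x(i) - R_y(i); compute d_i^2.
  (4-3)^2=1, (2-1)^2=1, (1-4)^2=9, (3-5)^2=4, (5-2)^2=9, (6-6)^2=0
sum(d^2) = 24.
Step 3: rho = 1 - 6*24 / (6*(6^2 - 1)) = 1 - 144/210 = 0.314286.
Step 4: Under H0, t = rho * sqrt((n-2)/(1-rho^2)) = 0.6621 ~ t(4).
Step 5: Two-sided p-value from the t-distribution with 4 df = 0.544093.
Step 6: alpha = 0.05. fail to reject H0.

rho = 0.3143, p = 0.544093, fail to reject H0 at alpha = 0.05.


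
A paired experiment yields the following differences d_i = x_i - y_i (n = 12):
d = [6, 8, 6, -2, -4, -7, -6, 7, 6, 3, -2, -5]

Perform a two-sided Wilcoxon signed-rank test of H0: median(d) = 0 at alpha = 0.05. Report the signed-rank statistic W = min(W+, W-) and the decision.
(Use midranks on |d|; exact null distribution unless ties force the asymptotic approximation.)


Step 1: Drop any zero differences (none here) and take |d_i|.
|d| = [6, 8, 6, 2, 4, 7, 6, 7, 6, 3, 2, 5]
Step 2: Midrank |d_i| (ties get averaged ranks).
ranks: |6|->7.5, |8|->12, |6|->7.5, |2|->1.5, |4|->4, |7|->10.5, |6|->7.5, |7|->10.5, |6|->7.5, |3|->3, |2|->1.5, |5|->5
Step 3: Attach original signs; sum ranks with positive sign and with negative sign.
W+ = 7.5 + 12 + 7.5 + 10.5 + 7.5 + 3 = 48
W- = 1.5 + 4 + 10.5 + 7.5 + 1.5 + 5 = 30
(Check: W+ + W- = 78 should equal n(n+1)/2 = 78.)
Step 4: Test statistic W = min(W+, W-) = 30.
Step 5: Ties in |d|, so use the tie-corrected normal approximation.
        E[W] = n(n+1)/4 = 12*13/4 = 39.
        Tie groups: |d|=2 (t=2), |d|=6 (t=4), |d|=7 (t=2); sum(t^3 - t) = 72.
        Var[W] = n(n+1)(2n+1)/24 - sum(t^3-t)/48 = 3900/24 - 72/48 = 161.
        z = (W - E[W]) / sqrt(Var[W]) = (30 - 39) / 12.6886 = -0.7093.
        Two-sided p = 2*Phi(z) = 0.478139.
Step 6: alpha = 0.05. fail to reject H0.

W+ = 48, W- = 30, W = min = 30, p = 0.478139, fail to reject H0.


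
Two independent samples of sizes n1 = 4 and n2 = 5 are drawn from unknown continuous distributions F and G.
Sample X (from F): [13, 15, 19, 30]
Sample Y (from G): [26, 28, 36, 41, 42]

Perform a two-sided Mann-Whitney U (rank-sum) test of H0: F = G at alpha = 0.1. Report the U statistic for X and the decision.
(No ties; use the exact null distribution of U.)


Step 1: Combine and sort all 9 observations; assign midranks.
sorted (value, group): (13,X), (15,X), (19,X), (26,Y), (28,Y), (30,X), (36,Y), (41,Y), (42,Y)
ranks: 13->1, 15->2, 19->3, 26->4, 28->5, 30->6, 36->7, 41->8, 42->9
Step 2: Rank sum for X: R1 = 1 + 2 + 3 + 6 = 12.
Step 3: U_X = R1 - n1(n1+1)/2 = 12 - 4*5/2 = 12 - 10 = 2.
       U_Y = n1*n2 - U_X = 20 - 2 = 18.
Step 4: No ties, so the exact null distribution of U (based on enumerating the C(9,4) = 126 equally likely rank assignments) gives the two-sided p-value.
Step 5: p-value = 0.063492; compare to alpha = 0.1. reject H0.

U_X = 2, p = 0.063492, reject H0 at alpha = 0.1.


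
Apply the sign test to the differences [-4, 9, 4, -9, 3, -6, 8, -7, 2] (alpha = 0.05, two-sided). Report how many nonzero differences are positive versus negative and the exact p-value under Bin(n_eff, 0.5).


Step 1: Discard zero differences. Original n = 9; n_eff = number of nonzero differences = 9.
Nonzero differences (with sign): -4, +9, +4, -9, +3, -6, +8, -7, +2
Step 2: Count signs: positive = 5, negative = 4.
Step 3: Under H0: P(positive) = 0.5, so the number of positives S ~ Bin(9, 0.5).
Step 4: Two-sided exact p-value = sum of Bin(9,0.5) probabilities at or below the observed probability = 1.000000.
Step 5: alpha = 0.05. fail to reject H0.

n_eff = 9, pos = 5, neg = 4, p = 1.000000, fail to reject H0.


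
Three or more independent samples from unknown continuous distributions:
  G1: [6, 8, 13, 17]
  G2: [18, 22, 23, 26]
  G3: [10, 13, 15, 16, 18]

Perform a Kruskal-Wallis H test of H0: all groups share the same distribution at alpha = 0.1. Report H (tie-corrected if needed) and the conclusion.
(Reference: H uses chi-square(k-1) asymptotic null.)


Step 1: Combine all N = 13 observations and assign midranks.
sorted (value, group, rank): (6,G1,1), (8,G1,2), (10,G3,3), (13,G1,4.5), (13,G3,4.5), (15,G3,6), (16,G3,7), (17,G1,8), (18,G2,9.5), (18,G3,9.5), (22,G2,11), (23,G2,12), (26,G2,13)
Step 2: Sum ranks within each group.
R_1 = 15.5 (n_1 = 4)
R_2 = 45.5 (n_2 = 4)
R_3 = 30 (n_3 = 5)
Step 3: H = 12/(N(N+1)) * sum(R_i^2/n_i) - 3(N+1)
     = 12/(13*14) * (15.5^2/4 + 45.5^2/4 + 30^2/5) - 3*14
     = 0.065934 * 757.625 - 42
     = 7.953297.
Step 4: Ties present; correction factor C = 1 - 12/(13^3 - 13) = 0.994505. Corrected H = 7.953297 / 0.994505 = 7.997238.
Step 5: Under H0, H ~ chi^2(2); p-value = 0.018341.
Step 6: alpha = 0.1. reject H0.

H = 7.9972, df = 2, p = 0.018341, reject H0.


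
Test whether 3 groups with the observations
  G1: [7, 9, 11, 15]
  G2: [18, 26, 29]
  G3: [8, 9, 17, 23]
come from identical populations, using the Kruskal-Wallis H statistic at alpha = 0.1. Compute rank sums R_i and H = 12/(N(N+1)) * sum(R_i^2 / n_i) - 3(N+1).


Step 1: Combine all N = 11 observations and assign midranks.
sorted (value, group, rank): (7,G1,1), (8,G3,2), (9,G1,3.5), (9,G3,3.5), (11,G1,5), (15,G1,6), (17,G3,7), (18,G2,8), (23,G3,9), (26,G2,10), (29,G2,11)
Step 2: Sum ranks within each group.
R_1 = 15.5 (n_1 = 4)
R_2 = 29 (n_2 = 3)
R_3 = 21.5 (n_3 = 4)
Step 3: H = 12/(N(N+1)) * sum(R_i^2/n_i) - 3(N+1)
     = 12/(11*12) * (15.5^2/4 + 29^2/3 + 21.5^2/4) - 3*12
     = 0.090909 * 455.958 - 36
     = 5.450758.
Step 4: Ties present; correction factor C = 1 - 6/(11^3 - 11) = 0.995455. Corrected H = 5.450758 / 0.995455 = 5.475647.
Step 5: Under H0, H ~ chi^2(2); p-value = 0.064711.
Step 6: alpha = 0.1. reject H0.

H = 5.4756, df = 2, p = 0.064711, reject H0.


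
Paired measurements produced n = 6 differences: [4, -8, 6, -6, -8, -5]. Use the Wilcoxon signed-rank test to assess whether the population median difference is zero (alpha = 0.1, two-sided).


Step 1: Drop any zero differences (none here) and take |d_i|.
|d| = [4, 8, 6, 6, 8, 5]
Step 2: Midrank |d_i| (ties get averaged ranks).
ranks: |4|->1, |8|->5.5, |6|->3.5, |6|->3.5, |8|->5.5, |5|->2
Step 3: Attach original signs; sum ranks with positive sign and with negative sign.
W+ = 1 + 3.5 = 4.5
W- = 5.5 + 3.5 + 5.5 + 2 = 16.5
(Check: W+ + W- = 21 should equal n(n+1)/2 = 21.)
Step 4: Test statistic W = min(W+, W-) = 4.5.
Step 5: Ties in |d|, so use the tie-corrected normal approximation.
        E[W] = n(n+1)/4 = 6*7/4 = 10.5.
        Tie groups: |d|=6 (t=2), |d|=8 (t=2); sum(t^3 - t) = 12.
        Var[W] = n(n+1)(2n+1)/24 - sum(t^3-t)/48 = 546/24 - 12/48 = 22.5.
        z = (W - E[W]) / sqrt(Var[W]) = (4.5 - 10.5) / 4.7434 = -1.2649.
        Two-sided p = 2*Phi(z) = 0.205903.
Step 6: alpha = 0.1. fail to reject H0.

W+ = 4.5, W- = 16.5, W = min = 4.5, p = 0.205903, fail to reject H0.


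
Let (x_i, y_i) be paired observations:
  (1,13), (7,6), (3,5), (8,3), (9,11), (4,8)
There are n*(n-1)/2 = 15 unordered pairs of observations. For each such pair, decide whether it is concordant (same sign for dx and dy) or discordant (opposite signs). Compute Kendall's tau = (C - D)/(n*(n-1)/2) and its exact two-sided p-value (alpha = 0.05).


Step 1: Enumerate the 15 unordered pairs (i,j) with i<j and classify each by sign(x_j-x_i) * sign(y_j-y_i).
  (1,2):dx=+6,dy=-7->D; (1,3):dx=+2,dy=-8->D; (1,4):dx=+7,dy=-10->D; (1,5):dx=+8,dy=-2->D
  (1,6):dx=+3,dy=-5->D; (2,3):dx=-4,dy=-1->C; (2,4):dx=+1,dy=-3->D; (2,5):dx=+2,dy=+5->C
  (2,6):dx=-3,dy=+2->D; (3,4):dx=+5,dy=-2->D; (3,5):dx=+6,dy=+6->C; (3,6):dx=+1,dy=+3->C
  (4,5):dx=+1,dy=+8->C; (4,6):dx=-4,dy=+5->D; (5,6):dx=-5,dy=-3->C
Step 2: C = 6, D = 9, total pairs = 15.
Step 3: tau = (C - D)/(n(n-1)/2) = (6 - 9)/15 = -0.200000.
Step 4: Exact two-sided p-value (enumerate n! = 720 permutations of y under H0): p = 0.719444.
Step 5: alpha = 0.05. fail to reject H0.

tau_b = -0.2000 (C=6, D=9), p = 0.719444, fail to reject H0.


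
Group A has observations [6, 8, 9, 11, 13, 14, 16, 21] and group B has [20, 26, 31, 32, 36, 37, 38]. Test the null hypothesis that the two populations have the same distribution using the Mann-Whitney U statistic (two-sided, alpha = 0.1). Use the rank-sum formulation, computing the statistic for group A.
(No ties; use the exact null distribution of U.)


Step 1: Combine and sort all 15 observations; assign midranks.
sorted (value, group): (6,X), (8,X), (9,X), (11,X), (13,X), (14,X), (16,X), (20,Y), (21,X), (26,Y), (31,Y), (32,Y), (36,Y), (37,Y), (38,Y)
ranks: 6->1, 8->2, 9->3, 11->4, 13->5, 14->6, 16->7, 20->8, 21->9, 26->10, 31->11, 32->12, 36->13, 37->14, 38->15
Step 2: Rank sum for X: R1 = 1 + 2 + 3 + 4 + 5 + 6 + 7 + 9 = 37.
Step 3: U_X = R1 - n1(n1+1)/2 = 37 - 8*9/2 = 37 - 36 = 1.
       U_Y = n1*n2 - U_X = 56 - 1 = 55.
Step 4: No ties, so the exact null distribution of U (based on enumerating the C(15,8) = 6435 equally likely rank assignments) gives the two-sided p-value.
Step 5: p-value = 0.000622; compare to alpha = 0.1. reject H0.

U_X = 1, p = 0.000622, reject H0 at alpha = 0.1.
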